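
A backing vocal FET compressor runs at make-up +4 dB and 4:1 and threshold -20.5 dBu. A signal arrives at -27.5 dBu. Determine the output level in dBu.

-27.5 dBu is 7 dB below the -20.5 dBu threshold, so no gain reduction is applied.
Make-up gain adds 4 dB: -27.5 + 4 = -23.5 dBu.

-23.5 dBu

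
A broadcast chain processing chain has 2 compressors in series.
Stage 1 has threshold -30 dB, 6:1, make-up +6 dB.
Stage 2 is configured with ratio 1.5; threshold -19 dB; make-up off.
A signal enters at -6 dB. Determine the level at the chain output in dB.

-20 dB

Stage 1: overshoot 24 dB → 24/6 = 4 dB → -26 dB; +6 dB make-up → -20 dB.
Stage 2: -20 dB is at or below the -19 dB threshold — no compression; output -20 dB.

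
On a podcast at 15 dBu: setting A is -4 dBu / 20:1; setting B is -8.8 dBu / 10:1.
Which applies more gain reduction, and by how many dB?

A: 19 dB over, compressed to 0.95 dB over, so 18.05 dB of GR.
B: 23.8 dB over, compressed to 2.38 dB over, so 21.42 dB of GR.
B reduces 3.37 dB more.

B, by 3.37 dB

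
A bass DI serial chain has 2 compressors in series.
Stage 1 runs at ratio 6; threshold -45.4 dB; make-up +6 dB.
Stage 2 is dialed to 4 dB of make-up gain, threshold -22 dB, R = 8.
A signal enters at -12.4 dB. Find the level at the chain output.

Stage 1: 33 dB above -45.4 dB, reduced 6:1 to 5.5 dB above → -39.9 dB; +6 dB make-up → -33.9 dB.
Stage 2: below threshold (-33.9 ≤ -22); passes unchanged; make-up brings it to -29.9 dB.

-29.9 dB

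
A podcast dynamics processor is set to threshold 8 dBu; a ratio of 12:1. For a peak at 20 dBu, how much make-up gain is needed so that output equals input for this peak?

11 dB

The peak compresses to 8 + 12/12 = 9 dBu.
To reach 20 dBu requires 20 − 9 = 11 dB of make-up.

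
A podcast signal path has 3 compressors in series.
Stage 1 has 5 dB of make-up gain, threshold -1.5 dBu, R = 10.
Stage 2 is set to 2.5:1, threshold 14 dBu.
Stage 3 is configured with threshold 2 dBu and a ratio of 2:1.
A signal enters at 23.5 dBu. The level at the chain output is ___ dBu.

4 dBu

Stage 1: 23.5 dBu is 25 dB over -1.5 dBu; at 10:1 that becomes 2.5 dB over, giving 1 dBu; +5 dB make-up → 6 dBu.
Stage 2: below threshold (6 ≤ 14); passes unchanged; output 6 dBu.
Stage 3: 4 dB above 2 dBu, reduced 2:1 to 2 dB above → 4 dBu.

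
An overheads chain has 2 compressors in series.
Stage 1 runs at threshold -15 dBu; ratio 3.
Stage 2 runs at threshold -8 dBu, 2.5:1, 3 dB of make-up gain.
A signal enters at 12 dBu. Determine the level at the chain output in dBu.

-4.2 dBu

Stage 1: 27 dB above -15 dBu, reduced 3:1 to 9 dB above → -6 dBu.
Stage 2: overshoot 2 dB → 2/2.5 = 0.8 dB → -7.2 dBu; +3 dB make-up → -4.2 dBu.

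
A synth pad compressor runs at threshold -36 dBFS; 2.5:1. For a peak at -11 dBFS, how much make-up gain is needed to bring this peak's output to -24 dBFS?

2 dB

Overshoot 25 dB → 25/2.5 = 10 dB after compression, so the compressed level is -36 + 10 = -26 dBFS.
Make-up = target − compressed = -24 − (-26) = 2 dB.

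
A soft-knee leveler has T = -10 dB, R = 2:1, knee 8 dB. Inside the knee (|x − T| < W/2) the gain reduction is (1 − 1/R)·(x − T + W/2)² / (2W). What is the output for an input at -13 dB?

x − T + W/2 = -13 − (-10) + 4 = 1.
GR = (1 − 1/2) × 1² / 16 = 0.5 × 1 / 16 = 0.03125 dB.
Output = -13 − 0.03125 = -13.03125 dB.

-13.03125 dB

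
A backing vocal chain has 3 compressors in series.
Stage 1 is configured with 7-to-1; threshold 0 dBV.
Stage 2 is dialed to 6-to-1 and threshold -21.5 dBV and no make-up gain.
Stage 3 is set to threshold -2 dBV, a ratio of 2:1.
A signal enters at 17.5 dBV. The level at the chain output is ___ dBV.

-17.5 dBV

Stage 1: 17.5 dB above 0 dBV, reduced 7:1 to 2.5 dB above → 2.5 dBV.
Stage 2: overshoot 24 dB → 24/6 = 4 dB → -17.5 dBV.
Stage 3: -17.5 dBV ≤ -2 dBV, so stage 3 doesn't engage; output -17.5 dBV.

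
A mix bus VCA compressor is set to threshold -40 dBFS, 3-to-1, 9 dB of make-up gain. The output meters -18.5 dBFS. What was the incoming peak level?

-2.5 dBFS

Stripping the +9 dB make-up gives -27.5 dBFS at the gain stage.
Post-compression overshoot = -27.5 − (-40) = 12.5 dB.
Undo the ratio: input overshoot = 12.5 × 3 = 37.5 dB, giving input = -2.5 dBFS.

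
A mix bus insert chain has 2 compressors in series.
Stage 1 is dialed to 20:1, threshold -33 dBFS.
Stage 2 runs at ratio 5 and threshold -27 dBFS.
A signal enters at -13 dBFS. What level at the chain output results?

Stage 1: -13 dBFS is 20 dB over -33 dBFS; at 20:1 that becomes 1 dB over, giving -32 dBFS.
Stage 2: -32 dBFS ≤ -27 dBFS, so stage 2 doesn't engage; output -32 dBFS.

-32 dBFS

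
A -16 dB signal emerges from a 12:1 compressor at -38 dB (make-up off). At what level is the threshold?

Input is 24 dB above T (since output overshoot × R = input overshoot: (-38 − T)·12 = -16 − T gives T = -40 dB).
Check: -40 + (-16 − (-40))/12 = -40 + 2 = -38 dB. ✓

-40 dB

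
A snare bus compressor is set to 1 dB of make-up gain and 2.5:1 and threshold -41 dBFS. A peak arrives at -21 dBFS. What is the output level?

-32 dBFS

The input is 20 dB above the -41 dBFS threshold.
2.5:1 compression reduces that to 20/2.5 = 8 dB over.
Output = -41 + 8 = -33 dBFS; make-up adds 1 dB, giving -32 dBFS.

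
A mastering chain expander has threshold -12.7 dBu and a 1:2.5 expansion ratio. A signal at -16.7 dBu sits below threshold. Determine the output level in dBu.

-22.7 dBu

Undershoot = (-12.7) − (-16.7) = 4 dB.
At 1:2.5, that expands to 10 dB under threshold.
Output = -12.7 − 10 = -22.7 dBu.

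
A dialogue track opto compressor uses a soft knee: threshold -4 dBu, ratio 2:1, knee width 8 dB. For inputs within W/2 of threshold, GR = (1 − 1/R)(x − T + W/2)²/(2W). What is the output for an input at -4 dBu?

x − T + W/2 = -4 − (-4) + 4 = 4.
GR = (1 − 1/2) × 4² / 16 = 0.5 × 16 / 16 = 0.5 dB.
Output = -4 − 0.5 = -4.5 dBu.

-4.5 dBu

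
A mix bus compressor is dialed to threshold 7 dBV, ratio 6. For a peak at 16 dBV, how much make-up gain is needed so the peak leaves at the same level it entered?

Without make-up, output = threshold + overshoot/6 = 7 + 1.5 = 8.5 dBV.
Gap to target: 7.5 dB.

7.5 dB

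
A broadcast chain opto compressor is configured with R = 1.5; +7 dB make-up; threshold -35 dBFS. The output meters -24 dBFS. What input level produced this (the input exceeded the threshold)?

Stripping the +7 dB make-up gives -31 dBFS at the gain stage.
That's 4 dB above the -35 dBFS threshold.
Undo the ratio: input overshoot = 4 × 1.5 = 6 dB, giving input = -29 dBFS.

-29 dBFS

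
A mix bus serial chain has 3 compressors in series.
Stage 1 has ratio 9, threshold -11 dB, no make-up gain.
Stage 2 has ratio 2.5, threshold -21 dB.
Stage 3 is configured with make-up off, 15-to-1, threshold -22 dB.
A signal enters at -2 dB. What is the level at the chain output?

-21.64 dB

Stage 1: overshoot 9 dB → 9/9 = 1 dB → -10 dB.
Stage 2: -10 dB is 11 dB over -21 dB; at 2.5:1 that becomes 4.4 dB over, giving -16.6 dB.
Stage 3: overshoot 5.4 dB → 5.4/15 = 0.36 dB → -21.64 dB.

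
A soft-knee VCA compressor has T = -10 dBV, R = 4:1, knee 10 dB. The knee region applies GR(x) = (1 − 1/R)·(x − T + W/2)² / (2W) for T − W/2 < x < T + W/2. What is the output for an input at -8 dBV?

x − T + W/2 = -8 − (-10) + 5 = 7.
GR = (1 − 1/4) × 7² / 20 = 0.75 × 49 / 20 = 1.8375 dB.
Output = -8 − 1.8375 = -9.8375 dBV.

-9.8375 dBV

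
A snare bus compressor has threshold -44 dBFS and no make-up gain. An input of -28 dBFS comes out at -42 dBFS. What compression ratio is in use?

8:1

Input overshoot = -28 − (-44) = 16 dB; output overshoot = -42 − (-44) = 2 dB.
Ratio = 16 / 2 = 8.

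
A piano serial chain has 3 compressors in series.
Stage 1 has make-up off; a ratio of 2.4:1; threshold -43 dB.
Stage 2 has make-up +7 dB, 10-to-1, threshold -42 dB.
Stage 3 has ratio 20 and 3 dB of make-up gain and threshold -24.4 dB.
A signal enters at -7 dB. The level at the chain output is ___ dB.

-30.6 dB

Stage 1: overshoot 36 dB → 36/2.4 = 15 dB → -28 dB.
Stage 2: overshoot 14 dB → 14/10 = 1.4 dB → -40.6 dB; +7 dB make-up → -33.6 dB.
Stage 3: below threshold (-33.6 ≤ -24.4); passes unchanged; make-up brings it to -30.6 dB.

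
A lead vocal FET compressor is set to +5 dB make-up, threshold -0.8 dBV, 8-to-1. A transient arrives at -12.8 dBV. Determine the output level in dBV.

-12.8 dBV is 12 dB below the -0.8 dBV threshold, so no gain reduction is applied.
Make-up gain adds 5 dB: -12.8 + 5 = -7.8 dBV.

-7.8 dBV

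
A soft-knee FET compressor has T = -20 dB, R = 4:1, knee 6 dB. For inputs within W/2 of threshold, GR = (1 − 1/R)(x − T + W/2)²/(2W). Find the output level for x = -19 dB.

x − T + W/2 = -19 − (-20) + 3 = 4.
GR = (1 − 1/4) × 4² / 12 = 0.75 × 16 / 12 = 1 dB.
Output = -19 − 1 = -20 dB.

-20 dB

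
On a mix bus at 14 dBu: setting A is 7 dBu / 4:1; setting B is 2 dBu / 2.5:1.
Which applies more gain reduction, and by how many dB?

A: overshoot 7 dB → output overshoot 1.75 dB → GR 5.25 dB.
B: overshoot 12 dB → output overshoot 4.8 dB → GR 7.2 dB.
Difference: 1.95 dB in favour of B.

B, by 1.95 dB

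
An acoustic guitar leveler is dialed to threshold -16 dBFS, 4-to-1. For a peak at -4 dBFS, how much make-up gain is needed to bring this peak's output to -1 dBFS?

Without make-up, output = threshold + overshoot/4 = -16 + 3 = -13 dBFS.
Gap to target: 12 dB.

12 dB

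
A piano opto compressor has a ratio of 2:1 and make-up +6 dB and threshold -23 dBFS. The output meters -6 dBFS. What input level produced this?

Stripping the +6 dB make-up gives -12 dBFS at the gain stage.
Post-compression overshoot = -12 − (-23) = 11 dB.
Input overshoot = R × output overshoot = 22 dB → input = -23 + 22 = -1 dBFS.

-1 dBFS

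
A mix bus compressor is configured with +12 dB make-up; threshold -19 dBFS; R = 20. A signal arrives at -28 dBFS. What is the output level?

-16 dBFS

-28 dBFS is 9 dB below the -19 dBFS threshold, so no gain reduction is applied.
Make-up gain adds 12 dB: -28 + 12 = -16 dBFS.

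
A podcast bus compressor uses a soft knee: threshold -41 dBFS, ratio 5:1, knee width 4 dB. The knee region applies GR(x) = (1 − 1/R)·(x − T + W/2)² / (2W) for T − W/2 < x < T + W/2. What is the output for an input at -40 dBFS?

x − T + W/2 = -40 − (-41) + 2 = 3.
GR = (1 − 1/5) × 3² / 8 = 0.8 × 9 / 8 = 0.9 dB.
Output = -40 − 0.9 = -40.9 dBFS.

-40.9 dBFS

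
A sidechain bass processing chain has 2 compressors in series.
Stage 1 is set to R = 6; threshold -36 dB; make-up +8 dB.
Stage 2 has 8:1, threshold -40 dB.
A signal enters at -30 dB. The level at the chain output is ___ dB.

-38.375 dB

Stage 1: overshoot 6 dB → 6/6 = 1 dB → -35 dB; +8 dB make-up → -27 dB.
Stage 2: -27 dB is 13 dB over -40 dB; at 8:1 that becomes 1.625 dB over, giving -38.375 dB.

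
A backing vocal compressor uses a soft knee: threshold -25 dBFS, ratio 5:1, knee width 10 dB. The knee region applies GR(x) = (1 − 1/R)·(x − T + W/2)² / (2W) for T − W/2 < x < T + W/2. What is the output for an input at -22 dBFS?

-24.56 dBFS

x − T + W/2 = -22 − (-25) + 5 = 8.
GR = (1 − 1/5) × 8² / 20 = 0.8 × 64 / 20 = 2.56 dB.
Output = -22 − 2.56 = -24.56 dBFS.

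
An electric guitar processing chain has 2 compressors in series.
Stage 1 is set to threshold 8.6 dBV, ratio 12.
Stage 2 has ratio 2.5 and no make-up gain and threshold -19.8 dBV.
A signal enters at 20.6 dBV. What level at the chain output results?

-8.04 dBV

Stage 1: overshoot 12 dB → 12/12 = 1 dB → 9.6 dBV.
Stage 2: 29.4 dB above -19.8 dBV, reduced 2.5:1 to 11.76 dB above → -8.04 dBV.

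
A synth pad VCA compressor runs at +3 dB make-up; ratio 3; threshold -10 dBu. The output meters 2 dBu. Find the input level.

17 dBu

Remove make-up: 2 − 3 = -1 dBu.
Post-compression overshoot = -1 − (-10) = 9 dB.
Undo the ratio: input overshoot = 9 × 3 = 27 dB, giving input = 17 dBu.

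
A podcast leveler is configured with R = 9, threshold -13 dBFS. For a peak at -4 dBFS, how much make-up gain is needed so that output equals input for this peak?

8 dB

Overshoot 9 dB → 9/9 = 1 dB after compression, so the compressed level is -13 + 1 = -12 dBFS.
Make-up = target − compressed = -4 − (-12) = 8 dB.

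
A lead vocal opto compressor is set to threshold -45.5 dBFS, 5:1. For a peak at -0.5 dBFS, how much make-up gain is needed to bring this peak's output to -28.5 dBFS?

8 dB

The peak compresses to -45.5 + 45/5 = -36.5 dBFS.
To reach -28.5 dBFS requires -28.5 − (-36.5) = 8 dB of make-up.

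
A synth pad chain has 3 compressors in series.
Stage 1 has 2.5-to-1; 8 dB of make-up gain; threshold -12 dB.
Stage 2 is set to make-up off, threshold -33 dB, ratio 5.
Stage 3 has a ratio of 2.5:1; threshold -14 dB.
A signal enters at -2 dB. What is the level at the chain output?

Stage 1: overshoot 10 dB → 10/2.5 = 4 dB → -8 dB; +8 dB make-up → 0 dB.
Stage 2: 33 dB above -33 dB, reduced 5:1 to 6.6 dB above → -26.4 dB.
Stage 3: -26.4 dB is at or below the -14 dB threshold — no compression; output -26.4 dB.

-26.4 dB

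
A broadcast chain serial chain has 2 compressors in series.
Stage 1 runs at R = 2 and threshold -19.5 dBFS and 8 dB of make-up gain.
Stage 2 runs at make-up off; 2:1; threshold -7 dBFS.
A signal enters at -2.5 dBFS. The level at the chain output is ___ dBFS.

-5 dBFS

Stage 1: -2.5 dBFS is 17 dB over -19.5 dBFS; at 2:1 that becomes 8.5 dB over, giving -11 dBFS; +8 dB make-up → -3 dBFS.
Stage 2: 4 dB above -7 dBFS, reduced 2:1 to 2 dB above → -5 dBFS.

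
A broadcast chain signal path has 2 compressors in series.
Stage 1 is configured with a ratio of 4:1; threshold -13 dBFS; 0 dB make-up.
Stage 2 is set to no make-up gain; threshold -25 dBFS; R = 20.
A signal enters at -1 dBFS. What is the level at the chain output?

Stage 1: 12 dB above -13 dBFS, reduced 4:1 to 3 dB above → -10 dBFS.
Stage 2: 15 dB above -25 dBFS, reduced 20:1 to 0.75 dB above → -24.25 dBFS.

-24.25 dBFS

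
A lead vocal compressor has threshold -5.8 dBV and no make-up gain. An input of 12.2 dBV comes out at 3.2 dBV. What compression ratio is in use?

2:1

Input overshoot = 12.2 − (-5.8) = 18 dB; output overshoot = 3.2 − (-5.8) = 9 dB.
Ratio = 18 / 9 = 2.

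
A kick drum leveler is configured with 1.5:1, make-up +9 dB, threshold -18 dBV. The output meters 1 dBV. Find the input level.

-3 dBV

Stripping the +9 dB make-up gives -8 dBV at the gain stage.
The compressed level sits -8 − (-18) = 10 dB over threshold.
Undo the ratio: input overshoot = 10 × 1.5 = 15 dB, giving input = -3 dBV.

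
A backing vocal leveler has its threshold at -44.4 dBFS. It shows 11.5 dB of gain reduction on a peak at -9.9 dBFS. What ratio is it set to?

Input overshoot = -9.9 − (-44.4) = 34.5 dB.
Output overshoot = 34.5 − 11.5 = 23 dB.
Ratio = input overshoot / output overshoot = 34.5 / 23 = 1.5.

1.5:1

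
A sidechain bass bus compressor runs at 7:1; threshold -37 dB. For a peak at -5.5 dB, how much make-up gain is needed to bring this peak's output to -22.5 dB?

10 dB

Without make-up, output = threshold + overshoot/7 = -37 + 4.5 = -32.5 dB.
Gap to target: 10 dB.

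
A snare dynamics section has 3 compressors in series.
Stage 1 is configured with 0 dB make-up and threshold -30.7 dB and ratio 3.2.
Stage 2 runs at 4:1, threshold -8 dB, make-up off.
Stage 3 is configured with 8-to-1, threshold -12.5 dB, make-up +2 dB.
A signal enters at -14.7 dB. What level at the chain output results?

Stage 1: 16 dB above -30.7 dB, reduced 3.2:1 to 5 dB above → -25.7 dB.
Stage 2: -25.7 dB is at or below the -8 dB threshold — no compression; output -25.7 dB.
Stage 3: -25.7 dB is at or below the -12.5 dB threshold — no compression; make-up brings it to -23.7 dB.

-23.7 dB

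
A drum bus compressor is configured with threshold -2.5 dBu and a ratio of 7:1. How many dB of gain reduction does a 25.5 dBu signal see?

25.5 dBu exceeds the threshold by 28 dB.
A 7:1 ratio leaves 4 dB of that excess.
So the signal is attenuated by 28 − 4 = 24 dB.

24 dB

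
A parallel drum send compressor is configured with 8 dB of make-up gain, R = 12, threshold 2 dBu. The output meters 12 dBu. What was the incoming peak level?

26 dBu

Before make-up, the level was 12 − 8 = 4 dBu.
That's 2 dB above the 2 dBu threshold.
Before 12:1 compression the overshoot was 2 × 12 = 24 dB, so input = 2 + 24 = 26 dBu.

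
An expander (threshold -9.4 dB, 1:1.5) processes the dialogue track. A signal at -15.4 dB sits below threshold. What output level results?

-18.4 dB

Below threshold, a 1:1.5 expander applies gain = (1.5−1)×(T − x) of attenuation.
(1.5−1) × 6 = 3 dB, so output = -15.4 − 3 = -18.4 dB.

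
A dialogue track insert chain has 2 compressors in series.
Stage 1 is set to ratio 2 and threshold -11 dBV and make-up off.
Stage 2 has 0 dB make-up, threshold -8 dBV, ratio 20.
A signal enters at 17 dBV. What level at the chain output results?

-7.45 dBV

Stage 1: overshoot 28 dB → 28/2 = 14 dB → 3 dBV.
Stage 2: overshoot 11 dB → 11/20 = 0.55 dB → -7.45 dBV.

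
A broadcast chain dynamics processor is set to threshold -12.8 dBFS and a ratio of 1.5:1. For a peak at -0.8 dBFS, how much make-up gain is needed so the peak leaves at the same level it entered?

Without make-up, output = threshold + overshoot/1.5 = -12.8 + 8 = -4.8 dBFS.
Gap to target: 4 dB.

4 dB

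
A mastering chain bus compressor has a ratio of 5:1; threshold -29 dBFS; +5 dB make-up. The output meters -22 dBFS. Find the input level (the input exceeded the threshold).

Remove make-up: -22 − 5 = -27 dBFS.
Post-compression overshoot = -27 − (-29) = 2 dB.
Before 5:1 compression the overshoot was 2 × 5 = 10 dB, so input = -29 + 10 = -19 dBFS.

-19 dBFS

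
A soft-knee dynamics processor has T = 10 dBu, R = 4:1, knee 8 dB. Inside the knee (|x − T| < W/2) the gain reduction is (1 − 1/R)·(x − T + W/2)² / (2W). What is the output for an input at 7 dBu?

x − T + W/2 = 7 − 10 + 4 = 1.
GR = (1 − 1/4) × 1² / 16 = 0.75 × 1 / 16 = 0.046875 dB.
Output = 7 − 0.046875 = 6.953125 dBu.

6.953125 dBu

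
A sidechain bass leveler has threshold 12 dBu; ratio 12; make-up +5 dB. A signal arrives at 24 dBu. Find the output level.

18 dBu

Overshoot: 24 − 12 = 12 dB.
The 12 dB excess becomes 1 dB after 12:1 reduction.
Output = 12 + 1 = 13 dBu; make-up adds 5 dB, giving 18 dBu.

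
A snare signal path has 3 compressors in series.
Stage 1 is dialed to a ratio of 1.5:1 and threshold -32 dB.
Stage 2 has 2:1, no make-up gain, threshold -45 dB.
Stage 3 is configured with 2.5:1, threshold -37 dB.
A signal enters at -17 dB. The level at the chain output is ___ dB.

Stage 1: overshoot 15 dB → 15/1.5 = 10 dB → -22 dB.
Stage 2: overshoot 23 dB → 23/2 = 11.5 dB → -33.5 dB.
Stage 3: overshoot 3.5 dB → 3.5/2.5 = 1.4 dB → -35.6 dB.

-35.6 dB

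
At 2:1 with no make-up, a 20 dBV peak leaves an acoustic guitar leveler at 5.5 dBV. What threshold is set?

Let T be the threshold. Output overshoot = (input overshoot)/R, so 5.5 − T = (20 − T)/2.
2·(5.5 − T) = 20 − T → 1·T = 11 − 20 = -9.
T = -9/1 = -9 dBV.

-9 dBV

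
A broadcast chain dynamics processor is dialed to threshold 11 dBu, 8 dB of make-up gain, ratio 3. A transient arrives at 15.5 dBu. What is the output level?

20.5 dBu

Overshoot: 15.5 − 11 = 4.5 dB.
3:1 compression reduces that to 4.5/3 = 1.5 dB over.
Output = 11 + 1.5 = 12.5 dBu; make-up adds 8 dB, giving 20.5 dBu.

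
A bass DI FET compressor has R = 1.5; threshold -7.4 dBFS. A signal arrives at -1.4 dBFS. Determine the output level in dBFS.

-1.4 dBFS sits 6 dB over threshold.
The 6 dB excess becomes 4 dB after 1.5:1 reduction.
So the level is -7.4 + 4 = -3.4 dBFS.

-3.4 dBFS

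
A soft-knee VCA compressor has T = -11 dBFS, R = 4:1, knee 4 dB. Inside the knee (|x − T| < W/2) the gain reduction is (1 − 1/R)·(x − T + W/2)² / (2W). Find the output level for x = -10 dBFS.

x − T + W/2 = -10 − (-11) + 2 = 3.
GR = (1 − 1/4) × 3² / 8 = 0.75 × 9 / 8 = 0.84375 dB.
Output = -10 − 0.84375 = -10.84375 dBFS.

-10.84375 dBFS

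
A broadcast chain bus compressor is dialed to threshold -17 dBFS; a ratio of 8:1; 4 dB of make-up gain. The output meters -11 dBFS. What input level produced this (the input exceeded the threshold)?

-1 dBFS

Before make-up, the level was -11 − 4 = -15 dBFS.
Post-compression overshoot = -15 − (-17) = 2 dB.
Input overshoot = R × output overshoot = 16 dB → input = -17 + 16 = -1 dBFS.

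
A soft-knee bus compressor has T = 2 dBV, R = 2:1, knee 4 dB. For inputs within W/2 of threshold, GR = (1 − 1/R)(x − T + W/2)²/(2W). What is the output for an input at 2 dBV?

1.75 dBV

x − T + W/2 = 2 − 2 + 2 = 2.
GR = (1 − 1/2) × 2² / 8 = 0.5 × 4 / 8 = 0.25 dB.
Output = 2 − 0.25 = 1.75 dBV.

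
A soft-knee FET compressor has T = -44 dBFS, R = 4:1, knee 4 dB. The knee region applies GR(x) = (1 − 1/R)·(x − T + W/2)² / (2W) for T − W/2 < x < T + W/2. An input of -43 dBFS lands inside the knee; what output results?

x − T + W/2 = -43 − (-44) + 2 = 3.
GR = (1 − 1/4) × 3² / 8 = 0.75 × 9 / 8 = 0.84375 dB.
Output = -43 − 0.84375 = -43.84375 dBFS.

-43.84375 dBFS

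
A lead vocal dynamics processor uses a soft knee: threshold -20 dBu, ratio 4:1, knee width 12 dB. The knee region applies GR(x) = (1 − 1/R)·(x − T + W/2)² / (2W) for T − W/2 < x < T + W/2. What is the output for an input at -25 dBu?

-25.03125 dBu

x − T + W/2 = -25 − (-20) + 6 = 1.
GR = (1 − 1/4) × 1² / 24 = 0.75 × 1 / 24 = 0.03125 dB.
Output = -25 − 0.03125 = -25.03125 dBu.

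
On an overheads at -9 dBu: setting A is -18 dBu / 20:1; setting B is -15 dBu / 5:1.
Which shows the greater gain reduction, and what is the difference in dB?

A: overshoot 9 dB → output overshoot 0.45 dB → GR 8.55 dB.
B: overshoot 6 dB → output overshoot 1.2 dB → GR 4.8 dB.
Difference: 3.75 dB in favour of A.

A, by 3.75 dB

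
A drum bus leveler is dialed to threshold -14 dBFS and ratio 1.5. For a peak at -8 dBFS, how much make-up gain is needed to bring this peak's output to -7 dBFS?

Overshoot 6 dB → 6/1.5 = 4 dB after compression, so the compressed level is -14 + 4 = -10 dBFS.
Make-up = target − compressed = -7 − (-10) = 3 dB.

3 dB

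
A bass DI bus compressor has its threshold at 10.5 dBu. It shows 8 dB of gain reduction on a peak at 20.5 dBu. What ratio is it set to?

Input overshoot = 20.5 − 10.5 = 10 dB.
Output overshoot = 10 − 8 = 2 dB.
Ratio = input overshoot / output overshoot = 10 / 2 = 5.

5:1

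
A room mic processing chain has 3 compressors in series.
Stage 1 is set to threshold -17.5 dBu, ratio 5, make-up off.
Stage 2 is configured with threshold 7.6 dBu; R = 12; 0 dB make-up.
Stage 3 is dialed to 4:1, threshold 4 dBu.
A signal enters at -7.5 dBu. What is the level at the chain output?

-15.5 dBu

Stage 1: 10 dB above -17.5 dBu, reduced 5:1 to 2 dB above → -15.5 dBu.
Stage 2: below threshold (-15.5 ≤ 7.6); passes unchanged; output -15.5 dBu.
Stage 3: below threshold (-15.5 ≤ 4); passes unchanged; output -15.5 dBu.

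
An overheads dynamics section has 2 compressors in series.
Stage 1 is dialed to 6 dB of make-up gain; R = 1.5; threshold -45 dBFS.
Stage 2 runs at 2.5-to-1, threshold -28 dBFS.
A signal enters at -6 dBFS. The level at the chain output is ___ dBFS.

-22 dBFS

Stage 1: -6 dBFS is 39 dB over -45 dBFS; at 1.5:1 that becomes 26 dB over, giving -19 dBFS; +6 dB make-up → -13 dBFS.
Stage 2: -13 dBFS is 15 dB over -28 dBFS; at 2.5:1 that becomes 6 dB over, giving -22 dBFS.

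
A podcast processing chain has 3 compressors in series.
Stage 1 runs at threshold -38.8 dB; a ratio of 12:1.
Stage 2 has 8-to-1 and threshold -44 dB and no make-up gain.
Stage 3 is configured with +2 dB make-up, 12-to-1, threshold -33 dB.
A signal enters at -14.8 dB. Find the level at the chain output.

-41.1 dB

Stage 1: 24 dB above -38.8 dB, reduced 12:1 to 2 dB above → -36.8 dB.
Stage 2: 7.2 dB above -44 dB, reduced 8:1 to 0.9 dB above → -43.1 dB.
Stage 3: below threshold (-43.1 ≤ -33); passes unchanged; make-up brings it to -41.1 dB.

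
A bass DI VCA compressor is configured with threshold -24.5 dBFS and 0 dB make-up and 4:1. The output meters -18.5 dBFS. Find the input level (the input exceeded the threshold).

The compressed level sits -18.5 − (-24.5) = 6 dB over threshold.
Undo the ratio: input overshoot = 6 × 4 = 24 dB, giving input = -0.5 dBFS.

-0.5 dBFS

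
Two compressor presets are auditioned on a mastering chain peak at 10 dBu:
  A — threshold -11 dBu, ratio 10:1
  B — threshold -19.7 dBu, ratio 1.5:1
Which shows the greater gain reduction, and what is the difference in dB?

A: overshoot 21 dB → output overshoot 2.1 dB → GR 18.9 dB.
B: overshoot 29.7 dB → output overshoot 19.8 dB → GR 9.9 dB.
A reduces 9 dB more.

A, by 9 dB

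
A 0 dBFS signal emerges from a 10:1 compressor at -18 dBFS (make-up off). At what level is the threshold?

Let T be the threshold. Output overshoot = (input overshoot)/R, so -18 − T = (0 − T)/10.
10·(-18 − T) = 0 − T → 9·T = -180 − 0 = -180.
T = -180/9 = -20 dBFS.

-20 dBFS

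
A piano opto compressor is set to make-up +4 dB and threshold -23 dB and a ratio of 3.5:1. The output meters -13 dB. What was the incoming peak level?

Remove make-up: -13 − 4 = -17 dB.
The compressed level sits -17 − (-23) = 6 dB over threshold.
Input overshoot = R × output overshoot = 21 dB → input = -23 + 21 = -2 dB.

-2 dB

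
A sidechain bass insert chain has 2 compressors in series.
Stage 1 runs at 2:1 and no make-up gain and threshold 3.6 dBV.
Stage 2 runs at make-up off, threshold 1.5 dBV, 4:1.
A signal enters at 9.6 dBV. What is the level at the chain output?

Stage 1: overshoot 6 dB → 6/2 = 3 dB → 6.6 dBV.
Stage 2: 6.6 dBV is 5.1 dB over 1.5 dBV; at 4:1 that becomes 1.275 dB over, giving 2.775 dBV.

2.775 dBV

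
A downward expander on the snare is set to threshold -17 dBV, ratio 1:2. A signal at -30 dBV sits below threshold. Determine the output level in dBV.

-43 dBV

The input is 13 dB below the -17 dBV threshold.
A 1:2 expander multiplies undershoot by 2: 13 × 2 = 26 dB below threshold.
Output = -17 − 26 = -43 dBV.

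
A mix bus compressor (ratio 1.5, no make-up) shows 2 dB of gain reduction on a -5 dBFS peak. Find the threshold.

-11 dBFS

Gain reduction = -5 − (-7) = 2 dB; output overshoot = GR / (R − 1) = 2 / 0.5 = 4 dB.
Threshold = output − output overshoot = -7 − 4 = -11 dBFS.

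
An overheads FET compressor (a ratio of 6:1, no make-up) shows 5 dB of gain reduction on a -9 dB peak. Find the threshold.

-15 dB

Input is 6 dB above T (since output overshoot × R = input overshoot: (-14 − T)·6 = -9 − T gives T = -15 dB).
Check: -15 + (-9 − (-15))/6 = -15 + 1 = -14 dB. ✓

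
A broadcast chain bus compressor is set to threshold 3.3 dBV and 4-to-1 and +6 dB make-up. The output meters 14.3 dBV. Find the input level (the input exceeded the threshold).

23.3 dBV

Remove make-up: 14.3 − 6 = 8.3 dBV.
Post-compression overshoot = 8.3 − 3.3 = 5 dB.
Undo the ratio: input overshoot = 5 × 4 = 20 dB, giving input = 23.3 dBV.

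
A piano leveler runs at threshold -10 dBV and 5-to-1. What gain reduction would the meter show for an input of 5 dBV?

Overshoot = 5 − (-10) = 15 dB.
At 5:1, output sits 15/5 = 3 dB above threshold.
GR = overshoot in − overshoot out = 15 − 3 = 12 dB.

12 dB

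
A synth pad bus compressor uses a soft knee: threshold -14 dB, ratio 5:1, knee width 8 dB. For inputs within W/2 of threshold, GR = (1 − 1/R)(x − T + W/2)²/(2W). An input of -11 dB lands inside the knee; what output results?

x − T + W/2 = -11 − (-14) + 4 = 7.
GR = (1 − 1/5) × 7² / 16 = 0.8 × 49 / 16 = 2.45 dB.
Output = -11 − 2.45 = -13.45 dB.

-13.45 dB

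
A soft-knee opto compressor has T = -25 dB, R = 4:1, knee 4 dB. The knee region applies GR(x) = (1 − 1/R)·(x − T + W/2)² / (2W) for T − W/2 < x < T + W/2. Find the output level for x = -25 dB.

x − T + W/2 = -25 − (-25) + 2 = 2.
GR = (1 − 1/4) × 2² / 8 = 0.75 × 4 / 8 = 0.375 dB.
Output = -25 − 0.375 = -25.375 dB.

-25.375 dB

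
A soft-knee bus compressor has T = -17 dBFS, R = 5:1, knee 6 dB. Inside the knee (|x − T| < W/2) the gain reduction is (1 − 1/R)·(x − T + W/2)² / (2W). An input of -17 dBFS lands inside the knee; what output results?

x − T + W/2 = -17 − (-17) + 3 = 3.
GR = (1 − 1/5) × 3² / 12 = 0.8 × 9 / 12 = 0.6 dB.
Output = -17 − 0.6 = -17.6 dBFS.

-17.6 dBFS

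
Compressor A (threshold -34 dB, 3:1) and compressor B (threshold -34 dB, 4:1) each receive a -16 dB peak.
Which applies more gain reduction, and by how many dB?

A: 18 dB over, compressed to 6 dB over, so 12 dB of GR.
B: 18 dB over, compressed to 4.5 dB over, so 13.5 dB of GR.
B reduces 1.5 dB more.

B, by 1.5 dB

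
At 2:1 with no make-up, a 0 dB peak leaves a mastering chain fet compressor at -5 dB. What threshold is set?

-10 dB

Gain reduction = 0 − (-5) = 5 dB; output overshoot = GR / (R − 1) = 5 / 1 = 5 dB.
Threshold = output − output overshoot = -5 − 5 = -10 dB.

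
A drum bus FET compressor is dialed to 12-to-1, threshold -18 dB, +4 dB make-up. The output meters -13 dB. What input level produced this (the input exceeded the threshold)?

-6 dB

Remove make-up: -13 − 4 = -17 dB.
That's 1 dB above the -18 dB threshold.
Before 12:1 compression the overshoot was 1 × 12 = 12 dB, so input = -18 + 12 = -6 dB.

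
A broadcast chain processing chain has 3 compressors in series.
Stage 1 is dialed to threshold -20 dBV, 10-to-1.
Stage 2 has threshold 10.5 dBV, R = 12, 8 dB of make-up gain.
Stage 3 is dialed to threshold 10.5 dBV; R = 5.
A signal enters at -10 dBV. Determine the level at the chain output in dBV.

Stage 1: -10 dBV is 10 dB over -20 dBV; at 10:1 that becomes 1 dB over, giving -19 dBV.
Stage 2: -19 dBV is at or below the 10.5 dBV threshold — no compression; make-up brings it to -11 dBV.
Stage 3: -11 dBV is at or below the 10.5 dBV threshold — no compression; output -11 dBV.

-11 dBV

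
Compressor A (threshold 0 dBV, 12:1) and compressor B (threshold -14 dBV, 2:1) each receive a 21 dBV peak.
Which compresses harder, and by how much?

A, by 1.75 dB

A: GR = 21 − 21/12 = 19.25 dB.
B: GR = 35 − 35/2 = 17.5 dB.
Difference: 1.75 dB in favour of A.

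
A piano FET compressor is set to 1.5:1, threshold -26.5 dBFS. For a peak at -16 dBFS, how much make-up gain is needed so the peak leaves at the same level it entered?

3.5 dB

Without make-up, output = threshold + overshoot/1.5 = -26.5 + 7 = -19.5 dBFS.
Gap to target: 3.5 dB.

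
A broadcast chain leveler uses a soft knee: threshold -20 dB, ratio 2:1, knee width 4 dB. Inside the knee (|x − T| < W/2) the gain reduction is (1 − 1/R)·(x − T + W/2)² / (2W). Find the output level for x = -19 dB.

-19.5625 dB

x − T + W/2 = -19 − (-20) + 2 = 3.
GR = (1 − 1/2) × 3² / 8 = 0.5 × 9 / 8 = 0.5625 dB.
Output = -19 − 0.5625 = -19.5625 dB.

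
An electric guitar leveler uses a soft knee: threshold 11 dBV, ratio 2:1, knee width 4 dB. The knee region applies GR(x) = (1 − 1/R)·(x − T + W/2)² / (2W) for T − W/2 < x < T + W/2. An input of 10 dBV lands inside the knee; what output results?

9.9375 dBV

x − T + W/2 = 10 − 11 + 2 = 1.
GR = (1 − 1/2) × 1² / 8 = 0.5 × 1 / 8 = 0.0625 dB.
Output = 10 − 0.0625 = 9.9375 dBV.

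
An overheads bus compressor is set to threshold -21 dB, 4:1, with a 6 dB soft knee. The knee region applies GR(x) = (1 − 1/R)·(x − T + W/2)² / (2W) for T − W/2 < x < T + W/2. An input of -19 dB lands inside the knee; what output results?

x − T + W/2 = -19 − (-21) + 3 = 5.
GR = (1 − 1/4) × 5² / 12 = 0.75 × 25 / 12 = 1.5625 dB.
Output = -19 − 1.5625 = -20.5625 dB.

-20.5625 dB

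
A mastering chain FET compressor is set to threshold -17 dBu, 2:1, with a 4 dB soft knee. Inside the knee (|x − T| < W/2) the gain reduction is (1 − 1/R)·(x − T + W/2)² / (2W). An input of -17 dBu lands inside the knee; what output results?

x − T + W/2 = -17 − (-17) + 2 = 2.
GR = (1 − 1/2) × 2² / 8 = 0.5 × 4 / 8 = 0.25 dB.
Output = -17 − 0.25 = -17.25 dBu.

-17.25 dBu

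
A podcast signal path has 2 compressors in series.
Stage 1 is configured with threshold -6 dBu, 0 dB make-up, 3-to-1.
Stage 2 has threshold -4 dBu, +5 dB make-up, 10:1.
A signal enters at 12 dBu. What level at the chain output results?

Stage 1: overshoot 18 dB → 18/3 = 6 dB → 0 dBu.
Stage 2: 4 dB above -4 dBu, reduced 10:1 to 0.4 dB above → -3.6 dBu; +5 dB make-up → 1.4 dBu.

1.4 dBu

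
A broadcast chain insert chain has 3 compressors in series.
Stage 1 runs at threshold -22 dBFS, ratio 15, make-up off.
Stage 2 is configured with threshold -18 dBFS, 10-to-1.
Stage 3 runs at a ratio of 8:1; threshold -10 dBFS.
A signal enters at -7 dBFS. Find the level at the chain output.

-21 dBFS

Stage 1: overshoot 15 dB → 15/15 = 1 dB → -21 dBFS.
Stage 2: -21 dBFS ≤ -18 dBFS, so stage 2 doesn't engage; output -21 dBFS.
Stage 3: below threshold (-21 ≤ -10); passes unchanged; output -21 dBFS.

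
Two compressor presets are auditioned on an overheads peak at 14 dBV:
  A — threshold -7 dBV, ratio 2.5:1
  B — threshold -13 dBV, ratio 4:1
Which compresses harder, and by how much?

B, by 7.65 dB

A: 21 dB over, compressed to 8.4 dB over, so 12.6 dB of GR.
B: 27 dB over, compressed to 6.75 dB over, so 20.25 dB of GR.
Difference: 7.65 dB in favour of B.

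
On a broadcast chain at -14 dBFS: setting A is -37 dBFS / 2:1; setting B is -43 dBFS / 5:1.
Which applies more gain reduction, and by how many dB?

A: overshoot 23 dB → output overshoot 11.5 dB → GR 11.5 dB.
B: overshoot 29 dB → output overshoot 5.8 dB → GR 23.2 dB.
Difference: 11.7 dB in favour of B.

B, by 11.7 dB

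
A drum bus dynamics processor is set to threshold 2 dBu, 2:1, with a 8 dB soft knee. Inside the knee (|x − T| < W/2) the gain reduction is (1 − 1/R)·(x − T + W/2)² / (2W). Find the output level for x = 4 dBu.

2.875 dBu

x − T + W/2 = 4 − 2 + 4 = 6.
GR = (1 − 1/2) × 6² / 16 = 0.5 × 36 / 16 = 1.125 dB.
Output = 4 − 1.125 = 2.875 dBu.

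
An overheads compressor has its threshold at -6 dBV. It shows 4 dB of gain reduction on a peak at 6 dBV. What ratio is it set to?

Input overshoot = 6 − (-6) = 12 dB.
Output overshoot = 12 − 4 = 8 dB.
Ratio = input overshoot / output overshoot = 12 / 8 = 1.5.

1.5:1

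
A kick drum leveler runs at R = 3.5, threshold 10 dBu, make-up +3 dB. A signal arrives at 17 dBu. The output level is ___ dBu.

The input is 7 dB above the 10 dBu threshold.
The 7 dB excess becomes 2 dB after 3.5:1 reduction.
That puts the output at 12 dBu; make-up adds 3 dB, giving 15 dBu.

15 dBu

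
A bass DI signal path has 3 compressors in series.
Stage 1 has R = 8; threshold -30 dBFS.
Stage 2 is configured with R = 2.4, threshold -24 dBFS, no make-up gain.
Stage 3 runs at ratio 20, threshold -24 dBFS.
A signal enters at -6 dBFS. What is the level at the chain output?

-27 dBFS

Stage 1: overshoot 24 dB → 24/8 = 3 dB → -27 dBFS.
Stage 2: -27 dBFS ≤ -24 dBFS, so stage 2 doesn't engage; output -27 dBFS.
Stage 3: -27 dBFS is at or below the -24 dBFS threshold — no compression; output -27 dBFS.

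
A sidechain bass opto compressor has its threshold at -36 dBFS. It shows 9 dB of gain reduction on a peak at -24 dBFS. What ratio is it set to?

Input overshoot = -24 − (-36) = 12 dB.
Output overshoot = 12 − 9 = 3 dB.
Ratio = input overshoot / output overshoot = 12 / 3 = 4.

4:1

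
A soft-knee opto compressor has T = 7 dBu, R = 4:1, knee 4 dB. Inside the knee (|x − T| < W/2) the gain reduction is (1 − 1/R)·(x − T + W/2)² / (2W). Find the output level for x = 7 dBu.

6.625 dBu

x − T + W/2 = 7 − 7 + 2 = 2.
GR = (1 − 1/4) × 2² / 8 = 0.75 × 4 / 8 = 0.375 dB.
Output = 7 − 0.375 = 6.625 dBu.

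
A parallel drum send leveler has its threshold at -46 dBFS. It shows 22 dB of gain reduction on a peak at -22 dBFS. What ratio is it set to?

12:1

Input overshoot = -22 − (-46) = 24 dB.
Output overshoot = 24 − 22 = 2 dB.
Ratio = input overshoot / output overshoot = 24 / 2 = 12.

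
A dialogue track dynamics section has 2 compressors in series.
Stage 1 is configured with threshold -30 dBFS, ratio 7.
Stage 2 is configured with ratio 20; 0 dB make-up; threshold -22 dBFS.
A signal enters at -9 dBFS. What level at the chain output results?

Stage 1: 21 dB above -30 dBFS, reduced 7:1 to 3 dB above → -27 dBFS.
Stage 2: below threshold (-27 ≤ -22); passes unchanged; output -27 dBFS.

-27 dBFS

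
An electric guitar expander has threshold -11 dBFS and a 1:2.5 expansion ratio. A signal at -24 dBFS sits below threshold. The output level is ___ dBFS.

-43.5 dBFS

The input is 13 dB below the -11 dBFS threshold.
A 1:2.5 expander multiplies undershoot by 2.5: 13 × 2.5 = 32.5 dB below threshold.
Output = -11 − 32.5 = -43.5 dBFS.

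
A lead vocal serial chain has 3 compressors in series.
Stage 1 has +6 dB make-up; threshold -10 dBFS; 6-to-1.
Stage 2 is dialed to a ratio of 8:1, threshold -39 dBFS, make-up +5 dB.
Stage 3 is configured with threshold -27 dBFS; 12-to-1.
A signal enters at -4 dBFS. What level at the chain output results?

Stage 1: overshoot 6 dB → 6/6 = 1 dB → -9 dBFS; +6 dB make-up → -3 dBFS.
Stage 2: overshoot 36 dB → 36/8 = 4.5 dB → -34.5 dBFS; +5 dB make-up → -29.5 dBFS.
Stage 3: -29.5 dBFS is at or below the -27 dBFS threshold — no compression; output -29.5 dBFS.

-29.5 dBFS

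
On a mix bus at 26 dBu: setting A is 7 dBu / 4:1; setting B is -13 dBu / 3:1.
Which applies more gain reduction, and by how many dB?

A: 19 dB over, compressed to 4.75 dB over, so 14.25 dB of GR.
B: 39 dB over, compressed to 13 dB over, so 26 dB of GR.
B reduces 11.75 dB more.

B, by 11.75 dB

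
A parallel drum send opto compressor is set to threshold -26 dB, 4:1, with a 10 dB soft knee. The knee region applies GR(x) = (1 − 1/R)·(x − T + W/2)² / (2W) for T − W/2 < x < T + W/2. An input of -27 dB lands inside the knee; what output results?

x − T + W/2 = -27 − (-26) + 5 = 4.
GR = (1 − 1/4) × 4² / 20 = 0.75 × 16 / 20 = 0.6 dB.
Output = -27 − 0.6 = -27.6 dB.

-27.6 dB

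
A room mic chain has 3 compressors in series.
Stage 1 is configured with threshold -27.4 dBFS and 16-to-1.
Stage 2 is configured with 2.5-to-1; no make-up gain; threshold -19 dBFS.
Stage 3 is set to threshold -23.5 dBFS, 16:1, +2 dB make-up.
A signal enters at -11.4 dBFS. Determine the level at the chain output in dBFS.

-24.4 dBFS

Stage 1: -11.4 dBFS is 16 dB over -27.4 dBFS; at 16:1 that becomes 1 dB over, giving -26.4 dBFS.
Stage 2: -26.4 dBFS is at or below the -19 dBFS threshold — no compression; output -26.4 dBFS.
Stage 3: -26.4 dBFS ≤ -23.5 dBFS, so stage 3 doesn't engage; make-up brings it to -24.4 dBFS.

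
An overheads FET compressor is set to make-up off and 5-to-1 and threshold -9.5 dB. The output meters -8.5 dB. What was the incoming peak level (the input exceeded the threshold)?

Post-compression overshoot = -8.5 − (-9.5) = 1 dB.
Before 5:1 compression the overshoot was 1 × 5 = 5 dB, so input = -9.5 + 5 = -4.5 dB.

-4.5 dB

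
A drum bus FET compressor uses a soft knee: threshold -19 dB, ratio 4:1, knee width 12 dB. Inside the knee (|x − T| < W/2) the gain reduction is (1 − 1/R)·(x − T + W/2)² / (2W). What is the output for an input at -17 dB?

x − T + W/2 = -17 − (-19) + 6 = 8.
GR = (1 − 1/4) × 8² / 24 = 0.75 × 64 / 24 = 2 dB.
Output = -17 − 2 = -19 dB.

-19 dB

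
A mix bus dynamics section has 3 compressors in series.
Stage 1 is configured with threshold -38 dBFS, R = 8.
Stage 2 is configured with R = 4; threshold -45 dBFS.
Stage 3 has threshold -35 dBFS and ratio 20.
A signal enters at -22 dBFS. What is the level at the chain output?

Stage 1: 16 dB above -38 dBFS, reduced 8:1 to 2 dB above → -36 dBFS.
Stage 2: overshoot 9 dB → 9/4 = 2.25 dB → -42.75 dBFS.
Stage 3: -42.75 dBFS ≤ -35 dBFS, so stage 3 doesn't engage; output -42.75 dBFS.

-42.75 dBFS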